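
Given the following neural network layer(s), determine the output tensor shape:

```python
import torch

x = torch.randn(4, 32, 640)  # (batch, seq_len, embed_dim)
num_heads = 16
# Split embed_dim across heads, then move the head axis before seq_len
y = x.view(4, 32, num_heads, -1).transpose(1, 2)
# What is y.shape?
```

Input: (4, 32, 640) -> head_dim = 640 // 16 = 40; after view: (4, 32, 16, 40) -> after transpose(1, 2): (4, 16, 32, 40) -> Output: (4, 16, 32, 40)

Answer: (4, 16, 32, 40)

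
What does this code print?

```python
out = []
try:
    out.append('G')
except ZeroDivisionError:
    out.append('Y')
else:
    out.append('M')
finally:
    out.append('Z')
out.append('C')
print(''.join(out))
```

Execution trace: 'G' (try body, no exception) → 'M' (else) → 'Z' (finally) → 'C' (after the try/except). Output: GMZC

Answer: GMZC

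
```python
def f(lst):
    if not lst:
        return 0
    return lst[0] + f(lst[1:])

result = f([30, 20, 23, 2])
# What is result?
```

30 + 20 + 23 + 2 + 0 = 75

Answer: 75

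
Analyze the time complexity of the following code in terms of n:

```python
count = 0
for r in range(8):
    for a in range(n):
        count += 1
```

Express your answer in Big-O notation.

Each loop level contributes: 1 × n. Multiplying the contributions gives O(n).

Answer: O(n)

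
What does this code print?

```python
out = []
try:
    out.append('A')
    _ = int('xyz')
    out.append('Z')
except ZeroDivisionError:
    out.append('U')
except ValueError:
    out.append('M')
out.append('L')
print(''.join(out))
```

Execution trace: 'A' (try body) → 'M' (except ValueError) → 'L' (after the try/except). Output: AML

Answer: AML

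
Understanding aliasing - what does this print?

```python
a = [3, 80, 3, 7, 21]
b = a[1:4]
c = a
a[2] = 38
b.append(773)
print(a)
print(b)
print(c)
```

Key concept: slice vs alias.
Step by step:
`a = [3, 80, 3, 7, 21]` → a = [3, 80, 3, 7, 21]
`b = a[1:4]` → b = [80, 3, 7]
`c = a` → c = [3, 80, 3, 7, 21] (same object as a)
`a[2] = 38` → a = [3, 80, 38, 7, 21] (same object as c); c = [3, 80, 38, 7, 21] (same object as a)
`b.append(773)` → b = [80, 3, 7, 773]
`print(a)` → prints [3, 80, 38, 7, 21]
`print(b)` → prints [80, 3, 7, 773]
`print(c)` → prints [3, 80, 38, 7, 21]

Answer:
[3, 80, 38, 7, 21]
[80, 3, 7, 773]
[3, 80, 38, 7, 21]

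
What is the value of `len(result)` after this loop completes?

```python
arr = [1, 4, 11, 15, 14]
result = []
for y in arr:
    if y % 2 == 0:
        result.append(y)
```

Count even numbers in [1, 4, 11, 15, 14]
`result` takes the values: [] → [4] → [4, 14]
So `len(result)` = 2

Answer: 2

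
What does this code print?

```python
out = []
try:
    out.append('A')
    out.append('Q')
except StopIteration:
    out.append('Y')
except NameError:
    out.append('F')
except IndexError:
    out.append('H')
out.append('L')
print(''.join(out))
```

Execution trace: 'A' (try body) → 'Q' (try body, no exception) → 'L' (after the try/except). Output: AQL

Answer: AQL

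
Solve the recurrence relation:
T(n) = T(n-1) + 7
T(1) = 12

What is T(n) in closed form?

Unrolling: T(n) = T(1) + 7·(n-1) = 12 + 7(n-1) = 7n + 5.

Answer: T(n) = 7n + 5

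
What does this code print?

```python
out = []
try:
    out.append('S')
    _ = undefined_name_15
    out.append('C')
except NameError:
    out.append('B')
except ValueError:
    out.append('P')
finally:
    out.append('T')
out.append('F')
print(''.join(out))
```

Execution trace: 'S' (try body) → 'B' (except NameError) → 'T' (finally) → 'F' (after the try/except). Output: SBTF

Answer: SBTF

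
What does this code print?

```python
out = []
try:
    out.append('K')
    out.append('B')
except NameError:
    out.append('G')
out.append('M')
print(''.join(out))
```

Execution trace: 'K' (try body) → 'B' (try body, no exception) → 'M' (after the try/except). Output: KBM

Answer: KBM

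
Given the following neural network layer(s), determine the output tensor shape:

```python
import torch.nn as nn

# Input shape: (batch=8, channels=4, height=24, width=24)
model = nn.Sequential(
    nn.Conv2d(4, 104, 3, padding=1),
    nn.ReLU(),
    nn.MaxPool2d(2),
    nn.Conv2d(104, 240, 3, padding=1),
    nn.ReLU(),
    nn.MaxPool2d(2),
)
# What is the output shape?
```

Input: (8, 4, 24, 24) -> after first Conv2d: (8, 104, 24, 24) -> after first MaxPool2d: (8, 104, 12, 12) -> after second Conv2d: (8, 240, 12, 12) -> Output: (8, 240, 6, 6)

Answer: (8, 240, 6, 6)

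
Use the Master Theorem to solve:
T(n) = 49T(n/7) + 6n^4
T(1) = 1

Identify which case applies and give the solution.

a=49, b=7, f(n)=6n^4. log_7(49) = 2. Since c=4 > 2 and the regularity condition holds (49(n/7)^4 = (49/7^4)n^4 with 49/7^4 < 1), Case 3 applies: T(n) = Θ(f(n)) = O(n^4).

Answer: O(n^4) - Case 3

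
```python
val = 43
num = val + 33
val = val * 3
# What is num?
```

Trace:
`val = 43` → val = 43
`num = val + 33` → num = 76
`val = val * 3` → val = 129
So num = 76

Answer: 76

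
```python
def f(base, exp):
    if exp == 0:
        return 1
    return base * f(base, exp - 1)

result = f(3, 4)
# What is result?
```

f(3, 4) = 3 * 3 * 3 * 3 = 81

Answer: 81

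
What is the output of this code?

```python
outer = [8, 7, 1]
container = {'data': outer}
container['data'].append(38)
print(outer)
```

Key concept: dict holds reference to list.
Step by step:
`outer = [8, 7, 1]` → outer = [8, 7, 1]
`container = {'data': outer}` → container = {'data': [8, 7, 1]}
`container['data'].append(38)` → outer = [8, 7, 1, 38]; container = {'data': [8, 7, 1, 38]}
`print(outer)` → prints [8, 7, 1, 38]

Answer: [8, 7, 1, 38]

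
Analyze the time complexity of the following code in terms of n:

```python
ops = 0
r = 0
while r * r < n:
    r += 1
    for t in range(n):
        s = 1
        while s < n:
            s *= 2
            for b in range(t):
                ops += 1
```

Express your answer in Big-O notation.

Each loop level contributes: √n × n × log n × n. Multiplying the contributions gives O(n^2√n log n).

Answer: O(n^2√n log n)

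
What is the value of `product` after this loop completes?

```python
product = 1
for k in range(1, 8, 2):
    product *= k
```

Product of 1, 3, 5, ... up to 7
`product` takes the values: 1 → 3 → 15 → 105

Answer: 105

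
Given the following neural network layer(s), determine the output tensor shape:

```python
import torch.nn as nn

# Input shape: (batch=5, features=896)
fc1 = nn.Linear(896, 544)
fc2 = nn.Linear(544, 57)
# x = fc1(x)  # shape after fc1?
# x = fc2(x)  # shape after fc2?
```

Input: (5, 896) -> after fc1: (5, 544) -> Output: (5, 57)

Answer: (5, 57)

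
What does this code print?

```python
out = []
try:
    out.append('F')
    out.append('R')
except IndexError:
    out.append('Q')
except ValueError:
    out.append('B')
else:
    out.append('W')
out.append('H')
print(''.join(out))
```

Execution trace: 'F' (try body) → 'R' (try body, no exception) → 'W' (else) → 'H' (after the try/except). Output: FRWH

Answer: FRWH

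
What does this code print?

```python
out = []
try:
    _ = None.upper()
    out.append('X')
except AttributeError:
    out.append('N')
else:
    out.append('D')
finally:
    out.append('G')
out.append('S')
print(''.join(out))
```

Execution trace: 'N' (except AttributeError) → 'G' (finally) → 'S' (after the try/except). Output: NGS

Answer: NGS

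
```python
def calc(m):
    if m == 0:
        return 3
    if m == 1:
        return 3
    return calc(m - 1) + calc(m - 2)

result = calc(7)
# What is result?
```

Build up from base cases: calc(0)=3, calc(1)=3, calc(2)=6, calc(3)=9, calc(4)=15, calc(5)=24, calc(6)=39, ..., calc(7)=63

Answer: 63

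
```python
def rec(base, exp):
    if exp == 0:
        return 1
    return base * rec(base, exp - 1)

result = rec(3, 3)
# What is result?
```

rec(3, 3) = 3 * 3 * 3 = 27

Answer: 27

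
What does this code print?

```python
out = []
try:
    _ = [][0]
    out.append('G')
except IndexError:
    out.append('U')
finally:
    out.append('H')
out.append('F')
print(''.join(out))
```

Execution trace: 'U' (except IndexError) → 'H' (finally) → 'F' (after the try/except). Output: UHF

Answer: UHF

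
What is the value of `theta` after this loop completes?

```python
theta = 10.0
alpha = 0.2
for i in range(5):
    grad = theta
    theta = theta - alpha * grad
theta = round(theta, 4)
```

Gradient descent: w = 10.0 * (1 - 0.2)^5
`theta` takes the values: 10.0 → 8.0 → 6.4 → 5.12 → 4.096 → 3.2768

Answer: 3.2768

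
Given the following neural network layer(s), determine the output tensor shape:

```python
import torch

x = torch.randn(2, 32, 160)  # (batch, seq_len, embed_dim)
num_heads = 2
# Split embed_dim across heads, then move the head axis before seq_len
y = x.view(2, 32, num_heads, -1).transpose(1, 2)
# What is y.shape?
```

Input: (2, 32, 160) -> head_dim = 160 // 2 = 80; after view: (2, 32, 2, 80) -> after transpose(1, 2): (2, 2, 32, 80) -> Output: (2, 2, 32, 80)

Answer: (2, 2, 32, 80)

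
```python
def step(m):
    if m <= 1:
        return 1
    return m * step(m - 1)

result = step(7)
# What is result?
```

step(7) = 7 * 6 * 5 * 4 * 3 * 2 * 1 = 5040

Answer: 5040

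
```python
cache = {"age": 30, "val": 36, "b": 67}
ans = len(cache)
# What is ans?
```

Trace:
`cache = {"age": 30, "val": 36, "b": 67}` → cache = {'age': 30, 'val': 36, 'b': 67}
`ans = len(cache)` → ans = 3
So ans = 3

Answer: 3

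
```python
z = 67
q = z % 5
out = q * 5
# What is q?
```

Trace:
`z = 67` → z = 67
`q = z % 5` → q = 2
`out = q * 5` → out = 10
So q = 2

Answer: 2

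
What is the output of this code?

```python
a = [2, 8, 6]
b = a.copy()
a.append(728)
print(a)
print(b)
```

Key concept: list.copy() creates independent copy.
Step by step:
`a = [2, 8, 6]` → a = [2, 8, 6]
`b = a.copy()` → b = [2, 8, 6]
`a.append(728)` → a = [2, 8, 6, 728]
`print(a)` → prints [2, 8, 6, 728]
`print(b)` → prints [2, 8, 6]

Answer:
[2, 8, 6, 728]
[2, 8, 6]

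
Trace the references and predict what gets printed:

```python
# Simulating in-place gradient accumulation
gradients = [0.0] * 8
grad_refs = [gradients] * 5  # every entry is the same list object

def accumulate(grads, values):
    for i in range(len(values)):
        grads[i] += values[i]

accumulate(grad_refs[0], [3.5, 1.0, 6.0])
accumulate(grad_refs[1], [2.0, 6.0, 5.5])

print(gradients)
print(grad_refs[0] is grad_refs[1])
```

Key concept: gradient accumulation aliasing.
Step by step:
`gradients = [0.0] * 8` → gradients = [0.0, 0.0, 0.0, 0.0, 0.0, 0.0, 0.0, 0.0]
`grad_refs = [gradients] * 5` → grad_refs = [[0.0, 0.0, 0.0, 0.0, 0.0, 0.0, 0.0, 0.0], [0.0, 0.0, 0.0, 0.0, 0.0, 0.0, 0.0, 0.0], [0.0, 0.0, 0.0, 0.0, 0.0, 0.0, 0.0, 0.0], [0.0, 0.0, 0.0, 0.0, 0.0, 0.0, 0.0, 0.0], [0.0, 0.0, 0.0, 0.0, 0.0, 0.0, 0.0, 0.0]]
`accumulate(grad_refs[0], [3.5, 1.0, 6.0])` → gradients = [3.5, 1.0, 6.0, 0.0, 0.0, 0.0, 0.0, 0.0]; grad_refs = [[3.5, 1.0, 6.0, 0.0, 0.0, 0.0, 0.0, 0.0], [3.5, 1.0, 6.0, 0.0, 0.0, 0.0, 0.0, 0.0], [3.5, 1.0, 6.0, 0.0, 0.0, 0.0, 0.0, 0.0], [3.5, 1.0, 6.0, 0.0, 0.0, 0.0, 0.0, 0.0], [3.5, 1.0, 6.0, 0.0, 0.0, 0.0, 0.0, 0.0]]
`accumulate(grad_refs[1], [2.0, 6.0, 5.5])` → gradients = [5.5, 7.0, 11.5, 0.0, 0.0, 0.0, 0.0, 0.0]; grad_refs = [[5.5, 7.0, 11.5, 0.0, 0.0, 0.0, 0.0, 0.0], [5.5, 7.0, 11.5, 0.0, 0.0, 0.0, 0.0, 0.0], [5.5, 7.0, 11.5, 0.0, 0.0, 0.0, 0.0, 0.0], [5.5, 7.0, 11.5, 0.0, 0.0, 0.0, 0.0, 0.0], [5.5, 7.0, 11.5, 0.0, 0.0, 0.0, 0.0, 0.0]]
`print(gradients)` → prints [5.5, 7.0, 11.5, 0.0, 0.0, 0.0, 0.0, 0.0]
`print(grad_refs[0] is grad_refs[1])` → prints True

Answer:
[5.5, 7.0, 11.5, 0.0, 0.0, 0.0, 0.0, 0.0]
True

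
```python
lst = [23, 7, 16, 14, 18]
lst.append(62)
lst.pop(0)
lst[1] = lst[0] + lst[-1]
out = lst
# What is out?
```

Trace:
`lst = [23, 7, 16, 14, 18]` → lst = [23, 7, 16, 14, 18]
`lst.append(62)` → lst = [23, 7, 16, 14, 18, 62]
`lst.pop(0)` → lst = [7, 16, 14, 18, 62]
`lst[1] = lst[0] + lst[-1]` → lst = [7, 69, 14, 18, 62]
`out = lst` → out = [7, 69, 14, 18, 62]
So out = [7, 69, 14, 18, 62]

Answer: [7, 69, 14, 18, 62]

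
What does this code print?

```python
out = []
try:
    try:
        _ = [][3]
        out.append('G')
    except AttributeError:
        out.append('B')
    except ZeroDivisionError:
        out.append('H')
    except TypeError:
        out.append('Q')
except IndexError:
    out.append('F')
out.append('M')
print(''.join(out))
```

Execution trace: 'F' (outer except IndexError) → 'M' (after the try/except). Output: FM

Answer: FM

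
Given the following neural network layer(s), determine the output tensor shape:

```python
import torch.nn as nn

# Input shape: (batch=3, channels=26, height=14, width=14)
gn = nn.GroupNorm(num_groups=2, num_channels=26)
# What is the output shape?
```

Input: (3, 26, 14, 14) -> Output: (3, 26, 14, 14)

Answer: (3, 26, 14, 14)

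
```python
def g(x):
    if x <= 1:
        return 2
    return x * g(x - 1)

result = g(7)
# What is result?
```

g(7) = 7 * 6 * 5 * 4 * 3 * 2 * 2 = 10080

Answer: 10080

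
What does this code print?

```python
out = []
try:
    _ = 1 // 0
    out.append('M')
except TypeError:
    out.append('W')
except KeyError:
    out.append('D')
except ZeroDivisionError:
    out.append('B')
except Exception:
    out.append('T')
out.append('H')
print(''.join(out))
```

Execution trace: 'B' (except ZeroDivisionError) → 'H' (after the try/except). Output: BH

Answer: BH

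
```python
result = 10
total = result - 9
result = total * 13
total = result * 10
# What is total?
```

Trace:
`result = 10` → result = 10
`total = result - 9` → total = 1
`result = total * 13` → result = 13
`total = result * 10` → total = 130
So total = 130

Answer: 130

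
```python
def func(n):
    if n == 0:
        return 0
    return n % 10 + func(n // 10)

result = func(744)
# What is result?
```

Sum of digits of 744: 4 + 4 + 7 = 15

Answer: 15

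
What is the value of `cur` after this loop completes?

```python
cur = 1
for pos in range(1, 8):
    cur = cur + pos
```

Start at 1, add 1 through 7
`cur` takes the values: 1 → 2 → 4 → 7 → 11 → 16 → 22 → 29

Answer: 29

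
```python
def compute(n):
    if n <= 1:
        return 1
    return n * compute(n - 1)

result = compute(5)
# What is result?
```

compute(5) = 5 * 4 * 3 * 2 * 1 = 120

Answer: 120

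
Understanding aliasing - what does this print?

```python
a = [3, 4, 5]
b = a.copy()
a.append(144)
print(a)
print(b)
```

Key concept: list.copy() creates independent copy.
Step by step:
`a = [3, 4, 5]` → a = [3, 4, 5]
`b = a.copy()` → b = [3, 4, 5]
`a.append(144)` → a = [3, 4, 5, 144]
`print(a)` → prints [3, 4, 5, 144]
`print(b)` → prints [3, 4, 5]

Answer:
[3, 4, 5, 144]
[3, 4, 5]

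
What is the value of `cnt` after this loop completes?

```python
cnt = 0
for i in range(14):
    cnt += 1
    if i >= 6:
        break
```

Loop breaks when i reaches 6, cnt is 7
`cnt` takes the values: 0 → 1 → 2 → 3 → 4 → 5 → 6 → 7

Answer: 7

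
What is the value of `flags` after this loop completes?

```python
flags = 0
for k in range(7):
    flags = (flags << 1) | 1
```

Build 7 consecutive 1-bits: 0b1111111
`flags` takes the values: 0 → 1 → 3 → 7 → 15 → 31 → 63 → 127

Answer: 127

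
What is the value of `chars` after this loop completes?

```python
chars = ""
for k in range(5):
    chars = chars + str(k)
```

Concatenate digits 0 to 4
`chars` takes the values: "" → "0" → "01" → "012" → "0123" → "01234"

Answer: "01234"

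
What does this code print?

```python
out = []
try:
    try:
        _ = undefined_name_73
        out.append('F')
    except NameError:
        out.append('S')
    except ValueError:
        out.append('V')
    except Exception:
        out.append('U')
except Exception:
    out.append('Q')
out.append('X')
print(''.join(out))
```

Execution trace: 'S' (inner except NameError) → 'X' (after the try/except). Output: SX

Answer: SX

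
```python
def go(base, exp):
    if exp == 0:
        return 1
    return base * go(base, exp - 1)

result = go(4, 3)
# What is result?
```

go(4, 3) = 4 * 4 * 4 = 64

Answer: 64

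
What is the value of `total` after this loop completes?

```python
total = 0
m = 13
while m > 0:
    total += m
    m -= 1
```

Sum 13 down to 1
`total` takes the values: 0 → 13 → 25 → 36 → 46 → 55 → 63 → 70 → 76 → 81 → 85 → 88 → 90 → 91

Answer: 91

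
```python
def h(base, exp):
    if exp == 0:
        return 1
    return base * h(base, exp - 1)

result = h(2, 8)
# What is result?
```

h(2, 8) = 2 * 2 * 2 * 2 * 2 * 2 * 2 * 2 = 256

Answer: 256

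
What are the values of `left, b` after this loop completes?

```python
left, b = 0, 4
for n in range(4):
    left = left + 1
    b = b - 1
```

left goes 0→4, b goes 4→0
`left, b` takes the values: (0, 4) → (1, 4) → (1, 3) → (2, 3) → (2, 2) → (3, 2) → (3, 1) → (4, 1) → (4, 0)

Answer: 4, 0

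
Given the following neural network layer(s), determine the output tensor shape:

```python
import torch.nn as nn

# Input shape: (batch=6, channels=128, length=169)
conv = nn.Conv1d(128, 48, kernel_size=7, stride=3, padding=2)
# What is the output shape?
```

Input: (6, 128, 169) -> Output: (6, 48, 56)

Answer: (6, 48, 56)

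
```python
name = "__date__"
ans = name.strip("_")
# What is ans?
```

Trace:
`name = "__date__"` → name = '__date__'
`ans = name.strip("_")` → ans = 'date'
So ans = 'date'

Answer: 'date'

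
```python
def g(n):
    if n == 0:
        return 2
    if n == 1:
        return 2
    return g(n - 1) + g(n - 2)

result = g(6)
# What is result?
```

Build up from base cases: g(0)=2, g(1)=2, g(2)=4, g(3)=6, g(4)=10, g(5)=16, g(6)=26

Answer: 26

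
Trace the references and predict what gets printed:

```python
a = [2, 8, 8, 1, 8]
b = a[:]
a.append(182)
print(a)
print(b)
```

Key concept: slice [:] creates copy.
Step by step:
`a = [2, 8, 8, 1, 8]` → a = [2, 8, 8, 1, 8]
`b = a[:]` → b = [2, 8, 8, 1, 8]
`a.append(182)` → a = [2, 8, 8, 1, 8, 182]
`print(a)` → prints [2, 8, 8, 1, 8, 182]
`print(b)` → prints [2, 8, 8, 1, 8]

Answer:
[2, 8, 8, 1, 8, 182]
[2, 8, 8, 1, 8]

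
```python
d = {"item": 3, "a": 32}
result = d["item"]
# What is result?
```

Trace:
`d = {"item": 3, "a": 32}` → d = {'item': 3, 'a': 32}
`result = d["item"]` → result = 3
So result = 3

Answer: 3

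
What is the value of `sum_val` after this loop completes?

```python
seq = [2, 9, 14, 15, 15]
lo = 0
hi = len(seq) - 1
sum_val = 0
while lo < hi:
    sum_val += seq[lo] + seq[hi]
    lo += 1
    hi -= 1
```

Sum of pairs from ends
`sum_val` takes the values: 0 → 17 → 41

Answer: 41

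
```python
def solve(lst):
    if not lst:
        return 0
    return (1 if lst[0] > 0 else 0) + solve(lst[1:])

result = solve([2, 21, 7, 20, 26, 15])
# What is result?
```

Count of positive elements in [2, 21, 7, 20, 26, 15] = 6

Answer: 6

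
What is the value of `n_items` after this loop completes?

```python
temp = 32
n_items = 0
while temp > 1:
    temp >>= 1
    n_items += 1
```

Count right shifts until 1
`n_items` takes the values: 0 → 1 → 2 → 3 → 4 → 5

Answer: 5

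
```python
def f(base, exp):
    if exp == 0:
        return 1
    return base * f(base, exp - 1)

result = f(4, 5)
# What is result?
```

f(4, 5) = 4 * 4 * 4 * 4 * 4 = 1024

Answer: 1024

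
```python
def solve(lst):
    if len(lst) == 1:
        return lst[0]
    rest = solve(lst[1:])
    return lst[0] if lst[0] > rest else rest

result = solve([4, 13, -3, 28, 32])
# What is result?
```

Recursive max over [4, 13, -3, 28, 32] = 32

Answer: 32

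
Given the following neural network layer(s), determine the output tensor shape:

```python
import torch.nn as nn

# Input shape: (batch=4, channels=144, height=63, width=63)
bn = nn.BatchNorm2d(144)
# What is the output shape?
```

Input: (4, 144, 63, 63) -> Output: (4, 144, 63, 63)

Answer: (4, 144, 63, 63)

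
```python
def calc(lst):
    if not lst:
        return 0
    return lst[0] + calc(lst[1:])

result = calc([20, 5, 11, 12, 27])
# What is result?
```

20 + 5 + 11 + 12 + 27 + 0 = 75

Answer: 75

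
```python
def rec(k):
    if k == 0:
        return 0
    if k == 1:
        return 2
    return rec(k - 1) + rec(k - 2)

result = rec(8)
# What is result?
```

Build up from base cases: rec(0)=0, rec(1)=2, rec(2)=2, rec(3)=4, rec(4)=6, rec(5)=10, rec(6)=16, ..., rec(8)=42

Answer: 42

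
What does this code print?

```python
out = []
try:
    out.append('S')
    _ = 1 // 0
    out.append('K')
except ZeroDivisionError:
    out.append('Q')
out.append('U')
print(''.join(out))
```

Execution trace: 'S' (try body) → 'Q' (except ZeroDivisionError) → 'U' (after the try/except). Output: SQU

Answer: SQU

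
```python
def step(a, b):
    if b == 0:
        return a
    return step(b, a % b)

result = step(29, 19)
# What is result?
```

step(29, 19) -> step(19, 10) -> step(10, 9) -> step(9, 1) -> step(1, 0) -> 1

Answer: 1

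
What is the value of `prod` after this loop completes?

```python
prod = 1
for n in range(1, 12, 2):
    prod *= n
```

Product of 1, 3, 5, ... up to 11
`prod` takes the values: 1 → 3 → 15 → 105 → 945 → 10395

Answer: 10395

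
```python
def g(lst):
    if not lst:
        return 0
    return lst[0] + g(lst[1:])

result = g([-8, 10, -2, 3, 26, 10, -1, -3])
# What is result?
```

(-8) + 10 + (-2) + 3 + 26 + 10 + (-1) + (-3) + 0 = 35

Answer: 35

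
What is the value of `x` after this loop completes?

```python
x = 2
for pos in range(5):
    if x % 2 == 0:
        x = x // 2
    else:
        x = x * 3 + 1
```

Collatz-style transformation from 2
`x` takes the values: 2 → 1 → 4 → 2 → 1 → 4

Answer: 4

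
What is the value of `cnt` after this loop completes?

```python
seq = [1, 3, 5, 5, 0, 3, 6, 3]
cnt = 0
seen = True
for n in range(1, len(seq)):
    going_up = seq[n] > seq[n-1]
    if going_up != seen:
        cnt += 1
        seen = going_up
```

Count direction changes in [1, 3, 5, 5, 0, 3, 6, 3]
`cnt` takes the values: 0 → 1 → 2 → 3

Answer: 3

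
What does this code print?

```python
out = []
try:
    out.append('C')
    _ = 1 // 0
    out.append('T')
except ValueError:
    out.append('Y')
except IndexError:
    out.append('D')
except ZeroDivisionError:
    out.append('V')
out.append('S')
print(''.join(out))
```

Execution trace: 'C' (try body) → 'V' (except ZeroDivisionError) → 'S' (after the try/except). Output: CVS

Answer: CVS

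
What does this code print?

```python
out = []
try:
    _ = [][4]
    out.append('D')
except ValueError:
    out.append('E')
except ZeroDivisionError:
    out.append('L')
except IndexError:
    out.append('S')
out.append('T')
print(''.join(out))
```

Execution trace: 'S' (except IndexError) → 'T' (after the try/except). Output: ST

Answer: ST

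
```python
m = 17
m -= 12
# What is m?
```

Trace:
`m = 17` → m = 17
`m -= 12` → m = 5
So m = 5

Answer: 5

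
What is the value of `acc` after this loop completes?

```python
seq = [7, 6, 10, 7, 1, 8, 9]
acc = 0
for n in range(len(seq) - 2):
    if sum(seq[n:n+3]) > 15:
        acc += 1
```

Count windows with sum > 15
`acc` takes the values: 0 → 1 → 2 → 3 → 4 → 5

Answer: 5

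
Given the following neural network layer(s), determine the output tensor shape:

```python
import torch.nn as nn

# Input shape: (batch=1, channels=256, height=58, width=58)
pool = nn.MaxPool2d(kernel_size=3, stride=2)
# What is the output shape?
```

Input: (1, 256, 58, 58) -> Output: (1, 256, 28, 28)

Answer: (1, 256, 28, 28)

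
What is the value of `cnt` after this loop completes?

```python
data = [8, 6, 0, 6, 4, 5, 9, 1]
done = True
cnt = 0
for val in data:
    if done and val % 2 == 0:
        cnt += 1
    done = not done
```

Count even values at even positions
`cnt` takes the values: 0 → 1 → 2 → 3

Answer: 3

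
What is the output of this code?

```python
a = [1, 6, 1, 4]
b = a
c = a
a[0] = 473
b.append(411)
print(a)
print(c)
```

Key concept: multiple aliases.
Step by step:
`a = [1, 6, 1, 4]` → a = [1, 6, 1, 4]
`b = a` → b = [1, 6, 1, 4] (same object as a)
`c = a` → c = [1, 6, 1, 4] (same object as a, b)
`a[0] = 473` → a = [473, 6, 1, 4] (same object as b, c); b = [473, 6, 1, 4] (same object as a, c); c = [473, 6, 1, 4] (same object as a, b)
`b.append(411)` → a = [473, 6, 1, 4, 411] (same object as b, c); b = [473, 6, 1, 4, 411] (same object as a, c); c = [473, 6, 1, 4, 411] (same object as a, b)
`print(a)` → prints [473, 6, 1, 4, 411]
`print(c)` → prints [473, 6, 1, 4, 411]

Answer:
[473, 6, 1, 4, 411]
[473, 6, 1, 4, 411]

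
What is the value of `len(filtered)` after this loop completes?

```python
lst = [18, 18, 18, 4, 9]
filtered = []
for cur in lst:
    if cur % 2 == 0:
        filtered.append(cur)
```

Count even numbers in [18, 18, 18, 4, 9]
`filtered` takes the values: [] → [18] → [18, 18] → [18, 18, 18] → [18, 18, 18, 4]
So `len(filtered)` = 4

Answer: 4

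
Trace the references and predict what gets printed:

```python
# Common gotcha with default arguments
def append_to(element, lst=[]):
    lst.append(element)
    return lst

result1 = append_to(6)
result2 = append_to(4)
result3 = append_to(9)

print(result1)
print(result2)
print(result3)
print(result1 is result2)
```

Key concept: mutable default argument gotcha.
Step by step:
`result1 = append_to(6)` → result1 = [6]
`result2 = append_to(4)` → result1 = [6, 4] (same object as result2); result2 = [6, 4] (same object as result1)
`result3 = append_to(9)` → result1 = [6, 4, 9] (same object as result2, result3); result2 = [6, 4, 9] (same object as result1, result3); result3 = [6, 4, 9] (same object as result1, result2)
`print(result1)` → prints [6, 4, 9]
`print(result2)` → prints [6, 4, 9]
`print(result3)` → prints [6, 4, 9]
`print(result1 is result2)` → prints True

Answer:
[6, 4, 9]
[6, 4, 9]
[6, 4, 9]
True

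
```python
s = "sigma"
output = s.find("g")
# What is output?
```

Trace:
`s = "sigma"` → s = 'sigma'
`output = s.find("g")` → output = 2
So output = 2

Answer: 2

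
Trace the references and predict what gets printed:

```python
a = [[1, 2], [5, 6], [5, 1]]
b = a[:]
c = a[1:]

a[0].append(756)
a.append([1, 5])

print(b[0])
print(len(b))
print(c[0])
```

Key concept: slice with nested mutation.
Step by step:
`a = [[1, 2], [5, 6], [5, 1]]` → a = [[1, 2], [5, 6], [5, 1]]
`b = a[:]` → b = [[1, 2], [5, 6], [5, 1]]
`c = a[1:]` → c = [[5, 6], [5, 1]]
`a[0].append(756)` → a = [[1, 2, 756], [5, 6], [5, 1]]; b = [[1, 2, 756], [5, 6], [5, 1]]
`a.append([1, 5])` → a = [[1, 2, 756], [5, 6], [5, 1], [1, 5]]
`print(b[0])` → prints [1, 2, 756]
`print(len(b))` → prints 3
`print(c[0])` → prints [5, 6]

Answer:
[1, 2, 756]
3
[5, 6]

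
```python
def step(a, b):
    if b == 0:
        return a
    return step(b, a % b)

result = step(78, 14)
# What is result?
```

step(78, 14) -> step(14, 8) -> step(8, 6) -> step(6, 2) -> step(2, 0) -> 2

Answer: 2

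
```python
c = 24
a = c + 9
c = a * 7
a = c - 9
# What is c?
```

Trace:
`c = 24` → c = 24
`a = c + 9` → a = 33
`c = a * 7` → c = 231
`a = c - 9` → a = 222
So c = 231

Answer: 231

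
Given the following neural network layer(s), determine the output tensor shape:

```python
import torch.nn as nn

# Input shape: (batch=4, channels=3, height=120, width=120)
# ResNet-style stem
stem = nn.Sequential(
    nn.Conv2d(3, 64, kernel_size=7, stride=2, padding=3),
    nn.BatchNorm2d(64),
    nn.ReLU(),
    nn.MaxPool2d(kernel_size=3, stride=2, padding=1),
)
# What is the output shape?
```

Input: (4, 3, 120, 120) -> after Conv2d 7x7 stride=2: (4, 64, 60, 60) -> Output: (4, 64, 30, 30)

Answer: (4, 64, 30, 30)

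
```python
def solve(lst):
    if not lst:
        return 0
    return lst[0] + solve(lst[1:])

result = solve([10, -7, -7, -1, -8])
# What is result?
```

10 + (-7) + (-7) + (-1) + (-8) + 0 = -13

Answer: -13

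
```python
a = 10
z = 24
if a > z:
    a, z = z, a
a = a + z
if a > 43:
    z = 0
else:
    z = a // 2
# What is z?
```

Trace:
`a = 10` → a = 10
`z = 24` → z = 24
`if a > z: ...` → a > z is False → no variable changes
`a = a + z` → a = 34
`if a > 43: ...` → a > 43 is False, take else branch → z = 17
So z = 17

Answer: 17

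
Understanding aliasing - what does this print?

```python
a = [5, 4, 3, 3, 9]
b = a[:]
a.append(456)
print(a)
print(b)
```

Key concept: slice [:] creates copy.
Step by step:
`a = [5, 4, 3, 3, 9]` → a = [5, 4, 3, 3, 9]
`b = a[:]` → b = [5, 4, 3, 3, 9]
`a.append(456)` → a = [5, 4, 3, 3, 9, 456]
`print(a)` → prints [5, 4, 3, 3, 9, 456]
`print(b)` → prints [5, 4, 3, 3, 9]

Answer:
[5, 4, 3, 3, 9, 456]
[5, 4, 3, 3, 9]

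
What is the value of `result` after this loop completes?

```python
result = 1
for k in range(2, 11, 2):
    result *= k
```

Product of even numbers 2 to 10
`result` takes the values: 1 → 2 → 8 → 48 → 384 → 3840

Answer: 3840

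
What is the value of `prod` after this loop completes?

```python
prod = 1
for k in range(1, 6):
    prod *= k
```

5! = 120
`prod` takes the values: 1 → 2 → 6 → 24 → 120

Answer: 120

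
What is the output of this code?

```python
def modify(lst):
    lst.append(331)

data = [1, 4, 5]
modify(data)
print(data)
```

Key concept: function modifies passed list.
Step by step:
`data = [1, 4, 5]` → data = [1, 4, 5]
`modify(data)` → data = [1, 4, 5, 331]
`print(data)` → prints [1, 4, 5, 331]

Answer: [1, 4, 5, 331]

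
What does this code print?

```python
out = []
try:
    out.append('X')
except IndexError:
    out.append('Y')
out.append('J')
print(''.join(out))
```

Execution trace: 'X' (try body, no exception) → 'J' (after the try/except). Output: XJ

Answer: XJ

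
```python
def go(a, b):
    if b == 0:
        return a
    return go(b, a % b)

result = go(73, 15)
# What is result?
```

go(73, 15) -> go(15, 13) -> go(13, 2) -> go(2, 1) -> go(1, 0) -> 1

Answer: 1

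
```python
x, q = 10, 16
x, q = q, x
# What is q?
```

Trace:
`x, q = 10, 16` → x = 10; q = 16
`x, q = q, x` → x = 16; q = 10
So q = 10

Answer: 10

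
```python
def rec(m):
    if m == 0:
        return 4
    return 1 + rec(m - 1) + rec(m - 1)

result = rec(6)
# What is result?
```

rec(m) = 1 + 2·rec(m-1), rec(0)=4. Closed form: (4+1)·2^6 - 1 = 319.

Answer: 319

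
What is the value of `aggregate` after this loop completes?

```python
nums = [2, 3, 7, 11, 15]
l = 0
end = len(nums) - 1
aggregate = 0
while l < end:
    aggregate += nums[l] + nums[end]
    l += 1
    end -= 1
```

Sum of pairs from ends
`aggregate` takes the values: 0 → 17 → 31

Answer: 31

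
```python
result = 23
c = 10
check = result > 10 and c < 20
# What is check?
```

Trace:
`result = 23` → result = 23
`c = 10` → c = 10
`check = result > 10 and c < 20` → check = True
So check = True

Answer: True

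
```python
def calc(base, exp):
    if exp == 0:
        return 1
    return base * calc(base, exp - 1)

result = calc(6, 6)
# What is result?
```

calc(6, 6) = 6 * 6 * 6 * 6 * 6 * 6 = 46656

Answer: 46656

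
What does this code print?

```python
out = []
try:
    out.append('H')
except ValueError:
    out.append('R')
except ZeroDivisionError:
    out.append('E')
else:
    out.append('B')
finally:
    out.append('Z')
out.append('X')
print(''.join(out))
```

Execution trace: 'H' (try body, no exception) → 'B' (else) → 'Z' (finally) → 'X' (after the try/except). Output: HBZX

Answer: HBZX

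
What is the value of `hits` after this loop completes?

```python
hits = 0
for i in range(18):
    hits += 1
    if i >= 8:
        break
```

Loop breaks when i reaches 8, hits is 9
`hits` takes the values: 0 → 1 → 2 → 3 → 4 → 5 → 6 → 7 → 8 → 9

Answer: 9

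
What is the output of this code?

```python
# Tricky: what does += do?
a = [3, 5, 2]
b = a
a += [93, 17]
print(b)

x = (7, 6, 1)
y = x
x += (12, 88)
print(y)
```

Key concept: += behavior differs for mutable vs immutable.
Step by step:
`a = [3, 5, 2]` → a = [3, 5, 2]
`b = a` → b = [3, 5, 2] (same object as a)
`a += [93, 17]` → a = [3, 5, 2, 93, 17] (same object as b); b = [3, 5, 2, 93, 17] (same object as a)
`print(b)` → prints [3, 5, 2, 93, 17]
`x = (7, 6, 1)` → x = (7, 6, 1)
`y = x` → y = (7, 6, 1)
`x += (12, 88)` → x = (7, 6, 1, 12, 88)
`print(y)` → prints (7, 6, 1)

Answer:
[3, 5, 2, 93, 17]
(7, 6, 1)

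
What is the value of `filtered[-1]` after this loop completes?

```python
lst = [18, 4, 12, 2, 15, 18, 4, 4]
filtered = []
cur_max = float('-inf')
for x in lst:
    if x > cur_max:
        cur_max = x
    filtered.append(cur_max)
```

Running max ends at 18
`filtered` takes the values: [] → [18] → [18, 18] → [18, 18, 18] → [18, 18, 18, 18] → [18, 18, 18, 18, 18] → [18, 18, 18, 18, 18, 18] → [18, 18, 18, 18, 18, 18, 18] → [18, 18, 18, 18, 18, 18, 18, 18]
So `filtered[-1]` = 18

Answer: 18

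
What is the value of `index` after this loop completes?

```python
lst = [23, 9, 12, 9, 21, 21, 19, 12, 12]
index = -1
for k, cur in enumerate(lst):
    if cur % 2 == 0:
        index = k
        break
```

First even number index in [23, 9, 12, 9, 21, 21, 19, 12, 12]
`index` takes the values: -1 → 2

Answer: 2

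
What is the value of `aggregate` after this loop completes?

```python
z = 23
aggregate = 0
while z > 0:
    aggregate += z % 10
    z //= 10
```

Sum digits of 23
`aggregate` takes the values: 0 → 3 → 5

Answer: 5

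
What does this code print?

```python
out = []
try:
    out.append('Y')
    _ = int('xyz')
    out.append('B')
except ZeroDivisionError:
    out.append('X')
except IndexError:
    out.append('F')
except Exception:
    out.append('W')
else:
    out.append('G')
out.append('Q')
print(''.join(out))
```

Execution trace: 'Y' (try body) → 'W' (except Exception) → 'Q' (after the try/except). Output: YWQ

Answer: YWQ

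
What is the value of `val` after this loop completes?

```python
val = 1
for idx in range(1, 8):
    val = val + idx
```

Start at 1, add 1 through 7
`val` takes the values: 1 → 2 → 4 → 7 → 11 → 16 → 22 → 29

Answer: 29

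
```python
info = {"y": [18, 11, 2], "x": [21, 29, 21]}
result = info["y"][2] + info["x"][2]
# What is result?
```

Trace:
`info = {"y": [18, 11, 2], "x": [21, 29, 21]}` → info = {'y': [18, 11, 2], 'x': [21, 29, 21]}
`result = info["y"][2] + info["x"][2]` → result = 23
So result = 23

Answer: 23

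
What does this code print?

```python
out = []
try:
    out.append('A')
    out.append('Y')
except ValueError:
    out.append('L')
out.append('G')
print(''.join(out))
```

Execution trace: 'A' (try body) → 'Y' (try body, no exception) → 'G' (after the try/except). Output: AYG

Answer: AYG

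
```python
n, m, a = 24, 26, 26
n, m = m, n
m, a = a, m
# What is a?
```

Trace:
`n, m, a = 24, 26, 26` → n = 24; m = 26; a = 26
`n, m = m, n` → n = 26; m = 24
`m, a = a, m` → m = 26; a = 24
So a = 24

Answer: 24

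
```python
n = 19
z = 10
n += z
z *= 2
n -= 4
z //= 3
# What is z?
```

Trace:
`n = 19` → n = 19
`z = 10` → z = 10
`n += z` → n = 29
`z *= 2` → z = 20
`n -= 4` → n = 25
`z //= 3` → z = 6
So z = 6

Answer: 6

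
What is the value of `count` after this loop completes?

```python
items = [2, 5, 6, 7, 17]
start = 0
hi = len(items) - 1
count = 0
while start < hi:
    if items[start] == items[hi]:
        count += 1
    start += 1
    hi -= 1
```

Count matching pairs from ends
`count` takes the values: 0

Answer: 0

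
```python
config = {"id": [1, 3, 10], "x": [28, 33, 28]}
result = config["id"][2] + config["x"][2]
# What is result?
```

Trace:
`config = {"id": [1, 3, 10], "x": [28, 33, 28]}` → config = {'id': [1, 3, 10], 'x': [28, 33, 28]}
`result = config["id"][2] + config["x"][2]` → result = 38
So result = 38

Answer: 38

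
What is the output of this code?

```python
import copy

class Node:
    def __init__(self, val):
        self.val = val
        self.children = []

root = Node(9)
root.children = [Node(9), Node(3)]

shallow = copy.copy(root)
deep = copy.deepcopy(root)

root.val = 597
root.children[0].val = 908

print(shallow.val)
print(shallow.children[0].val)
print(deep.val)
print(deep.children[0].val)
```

Key concept: deep copy with custom objects.
Step by step:
`root = Node(9)` → root = Node(val=9, children=[])
`root.children = [Node(9), Node(3)]` → root = Node(val=9, children=[Node(val=9, children=[]), Node(val=3, children=[])])
`shallow = copy.copy(root)` → shallow = Node(val=9, children=[Node(val=9, children=[]), Node(val=3, children=[])])
`deep = copy.deepcopy(root)` → deep = Node(val=9, children=[Node(val=9, children=[]), Node(val=3, children=[])])
`root.val = 597` → root = Node(val=597, children=[Node(val=9, children=[]), Node(val=3, children=[])])
`root.children[0].val = 908` → root = Node(val=597, children=[Node(val=908, children=[]), Node(val=3, children=[])]); shallow = Node(val=9, children=[Node(val=908, children=[]), Node(val=3, children=[])])
`print(shallow.val)` → prints 9
`print(shallow.children[0].val)` → prints 908
`print(deep.val)` → prints 9
`print(deep.children[0].val)` → prints 9

Answer:
9
908
9
9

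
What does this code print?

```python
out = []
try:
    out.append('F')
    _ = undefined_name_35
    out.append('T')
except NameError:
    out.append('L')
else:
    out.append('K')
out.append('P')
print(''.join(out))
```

Execution trace: 'F' (try body) → 'L' (except NameError) → 'P' (after the try/except). Output: FLP

Answer: FLP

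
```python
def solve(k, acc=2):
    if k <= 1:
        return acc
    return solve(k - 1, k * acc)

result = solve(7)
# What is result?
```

Accumulator trace (n, acc): (7, 2) -> (6, 14) -> (5, 84) -> (4, 420) -> (3, 1680) -> (2, 5040) -> (1, 10080) -> return 10080

Answer: 10080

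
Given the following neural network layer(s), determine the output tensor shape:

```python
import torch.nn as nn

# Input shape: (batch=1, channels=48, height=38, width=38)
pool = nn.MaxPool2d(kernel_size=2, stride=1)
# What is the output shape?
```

Input: (1, 48, 38, 38) -> Output: (1, 48, 37, 37)

Answer: (1, 48, 37, 37)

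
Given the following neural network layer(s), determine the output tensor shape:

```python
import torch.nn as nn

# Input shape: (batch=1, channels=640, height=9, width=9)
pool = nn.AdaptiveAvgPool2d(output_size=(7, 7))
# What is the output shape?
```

Input: (1, 640, 9, 9) -> Output: (1, 640, 7, 7)

Answer: (1, 640, 7, 7)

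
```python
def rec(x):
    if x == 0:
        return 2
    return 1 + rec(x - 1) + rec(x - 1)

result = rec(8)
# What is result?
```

rec(x) = 1 + 2·rec(x-1), rec(0)=2. Closed form: (2+1)·2^8 - 1 = 767.

Answer: 767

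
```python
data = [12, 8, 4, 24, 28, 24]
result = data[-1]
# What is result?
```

Trace:
`data = [12, 8, 4, 24, 28, 24]` → data = [12, 8, 4, 24, 28, 24]
`result = data[-1]` → result = 24
So result = 24

Answer: 24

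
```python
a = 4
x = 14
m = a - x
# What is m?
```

Trace:
`a = 4` → a = 4
`x = 14` → x = 14
`m = a - x` → m = -10
So m = -10

Answer: -10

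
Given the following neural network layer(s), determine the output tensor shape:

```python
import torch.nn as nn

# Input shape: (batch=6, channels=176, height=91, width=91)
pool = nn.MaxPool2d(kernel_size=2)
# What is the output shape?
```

Input: (6, 176, 91, 91) -> Output: (6, 176, 45, 45)

Answer: (6, 176, 45, 45)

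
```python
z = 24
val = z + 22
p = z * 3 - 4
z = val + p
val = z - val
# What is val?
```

Trace:
`z = 24` → z = 24
`val = z + 22` → val = 46
`p = z * 3 - 4` → p = 68
`z = val + p` → z = 114
`val = z - val` → val = 68
So val = 68

Answer: 68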